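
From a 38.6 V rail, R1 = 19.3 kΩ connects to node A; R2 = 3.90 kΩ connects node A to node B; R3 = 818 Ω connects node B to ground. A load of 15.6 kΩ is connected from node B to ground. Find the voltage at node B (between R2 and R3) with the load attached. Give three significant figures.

V ≈ 1.25 V

At node B, R3 is in parallel with the load: R3‖R_L = 777.2 Ω.
Below node A the resistance is R2 + (R3‖R_L) = 4677 Ω, so V_A = 38.6 × 4677/23980 = 7.530 V.
Then V_B = V_A × (R3‖R_L)/(R2 + R3‖R_L) = 7.530 × 777.2/4677 = 1.25 V.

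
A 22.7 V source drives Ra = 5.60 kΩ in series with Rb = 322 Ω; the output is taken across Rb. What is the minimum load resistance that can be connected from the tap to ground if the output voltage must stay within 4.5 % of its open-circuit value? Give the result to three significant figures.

R_L(min) ≈ 6.46 kΩ

Output resistance R_th = Ra‖Rb = (5600 × 322)/5922 = 304.5 Ω.
The fractional drop is R_th/(R_th + R_L); requiring this ≤ 0.0450 gives R_L ≥ R_th(1/0.0450 − 1) = 304.5 × 21.22 = 6.46 kΩ.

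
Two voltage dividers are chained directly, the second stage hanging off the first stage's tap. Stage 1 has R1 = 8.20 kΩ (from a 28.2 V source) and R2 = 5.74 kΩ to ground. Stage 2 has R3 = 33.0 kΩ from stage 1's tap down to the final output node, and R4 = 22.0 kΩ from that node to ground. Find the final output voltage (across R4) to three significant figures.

Stage 2 presents R3+R4 = 55.00 kΩ as a load on stage 1's tap.
Stage 1's lower leg becomes R2‖(R3+R4) = 5.198 kΩ, so V_mid = 28.2 × 5.198/13.40 = 10.94 V.
Stage 2 is itself unloaded: V_out = V_mid × R4/(R3+R4) = 10.94 × 22.0/55.00 = 4.38 V.

V_out ≈ 4.38 V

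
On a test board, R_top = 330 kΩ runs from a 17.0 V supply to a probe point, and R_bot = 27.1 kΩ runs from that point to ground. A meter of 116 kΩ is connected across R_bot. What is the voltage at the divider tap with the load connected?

V_out ≈ 1.06 V

The load sits in parallel with R_bot: R_bot‖R_L = (27.1 × 116) / (27.1 + 116) = 21.97 kΩ.
V_out = 17.0 × 21.97 / (330 + 21.97) = 17.0 × 21.97/352.0 = 1.06 V.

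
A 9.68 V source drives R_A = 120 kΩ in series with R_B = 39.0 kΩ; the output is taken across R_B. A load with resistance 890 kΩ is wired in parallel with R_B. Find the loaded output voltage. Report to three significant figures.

The load sits in parallel with R_B: R_B‖R_L = (39.0 × 890) / (39.0 + 890) = 37.36 kΩ.
V_out = 9.68 × 37.36 / (120 + 37.36) = 9.68 × 37.36/157.4 = 2.30 V.

V_out ≈ 2.30 V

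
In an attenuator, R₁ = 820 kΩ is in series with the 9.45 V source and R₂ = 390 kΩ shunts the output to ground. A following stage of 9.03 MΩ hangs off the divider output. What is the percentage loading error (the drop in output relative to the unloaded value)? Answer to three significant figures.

2.84 %

The divider's output (Thévenin) resistance is R₁‖R₂ = 264.3 kΩ.
Fractional drop under load = R_th/(R_th + R_L) = 264.3 / (264.3 + 9030) = 0.02844.
So the output falls by 2.84 %.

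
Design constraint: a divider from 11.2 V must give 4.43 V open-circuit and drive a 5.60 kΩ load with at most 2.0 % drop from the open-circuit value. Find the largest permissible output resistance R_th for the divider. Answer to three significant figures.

R_th ≤ 114 Ω

Loading drop = R_th/(R_th + R_L) ≤ 0.0200, so R_th ≤ R_L · ε/(1−ε) = 5.60 kΩ × 0.0200/0.9800 = 114 Ω.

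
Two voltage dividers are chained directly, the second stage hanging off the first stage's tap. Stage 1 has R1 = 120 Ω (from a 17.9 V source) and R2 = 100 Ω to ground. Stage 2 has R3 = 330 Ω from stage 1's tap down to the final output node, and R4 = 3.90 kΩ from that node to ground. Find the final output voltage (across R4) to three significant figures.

Stage 2 presents R3+R4 = 4230 Ω as a load on stage 1's tap.
Stage 1's lower leg becomes R2‖(R3+R4) = 97.69 Ω, so V_mid = 17.9 × 97.69/217.7 = 8.033 V.
Stage 2 is itself unloaded: V_out = V_mid × R4/(R3+R4) = 8.033 × 3900/4230 = 7.41 V.

V_out ≈ 7.41 V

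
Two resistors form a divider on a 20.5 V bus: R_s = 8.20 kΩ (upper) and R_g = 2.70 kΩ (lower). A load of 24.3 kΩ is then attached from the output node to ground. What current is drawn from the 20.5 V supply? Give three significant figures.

I ≈ 1.93 mA

R_g‖R_L = 2.430 kΩ, so the source sees R_s + R_g‖R_L = 10.63 kΩ.
I = 20.5 V / 10.63 kΩ = 1.93 mA.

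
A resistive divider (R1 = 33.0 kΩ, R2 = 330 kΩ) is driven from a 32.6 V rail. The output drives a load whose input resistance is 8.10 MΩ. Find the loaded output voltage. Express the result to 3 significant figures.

The load sits in parallel with R2: R2‖R_L = (330 × 8100) / (330 + 8100) = 317.1 kΩ.
V_out = 32.6 × 317.1 / (33.0 + 317.1) = 32.6 × 317.1/350.1 = 29.5 V.
(Unloaded it would have been 29.6 V.)

V_out ≈ 29.5 V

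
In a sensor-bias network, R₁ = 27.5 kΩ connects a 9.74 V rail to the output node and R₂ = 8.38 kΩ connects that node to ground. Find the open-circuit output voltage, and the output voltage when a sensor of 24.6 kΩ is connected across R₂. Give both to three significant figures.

Unloaded: 2.27 V; loaded: 1.80 V

Open-circuit: V = 9.74 × 8.38/(27.5 + 8.38) = 2.27 V.
With the load, R₂ becomes R₂‖R_L = 6.251 kΩ, so V = 9.74 × 6.251/33.75 = 1.80 V.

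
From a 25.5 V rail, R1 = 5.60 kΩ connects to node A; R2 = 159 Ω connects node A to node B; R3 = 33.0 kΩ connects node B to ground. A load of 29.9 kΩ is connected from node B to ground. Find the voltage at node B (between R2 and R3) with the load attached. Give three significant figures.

At node B, R3 is in parallel with the load: R3‖R_L = 15690 Ω.
Below node A the resistance is R2 + (R3‖R_L) = 15850 Ω, so V_A = 25.5 × 15850/21450 = 18.84 V.
Then V_B = V_A × (R3‖R_L)/(R2 + R3‖R_L) = 18.84 × 15690/15850 = 18.7 V.

V ≈ 18.7 V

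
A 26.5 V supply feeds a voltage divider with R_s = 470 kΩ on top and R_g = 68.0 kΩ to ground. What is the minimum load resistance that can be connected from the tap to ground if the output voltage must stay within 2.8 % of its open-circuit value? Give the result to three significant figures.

Output resistance R_th = R_s‖R_g = (470 × 68.0)/538.0 = 59.41 kΩ.
The fractional drop is R_th/(R_th + R_L); requiring this ≤ 0.0280 gives R_L ≥ R_th(1/0.0280 − 1) = 59.41 × 34.71 = 2.06 MΩ.

R_L(min) ≈ 2.06 MΩ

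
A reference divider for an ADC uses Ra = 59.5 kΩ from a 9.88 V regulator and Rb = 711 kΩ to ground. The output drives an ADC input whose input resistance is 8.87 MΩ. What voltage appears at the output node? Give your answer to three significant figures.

The load sits in parallel with Rb: Rb‖R_L = (711 × 8870) / (711 + 8870) = 658.2 kΩ.
V_out = 9.88 × 658.2 / (59.5 + 658.2) = 9.88 × 658.2/717.7 = 9.06 V.
(Unloaded it would have been 9.12 V.)

V_out ≈ 9.06 V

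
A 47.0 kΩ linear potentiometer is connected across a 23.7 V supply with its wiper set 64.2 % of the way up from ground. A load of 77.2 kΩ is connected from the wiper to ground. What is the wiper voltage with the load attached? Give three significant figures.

The wiper splits the pot into (1−α)R = 16.83 kΩ above and αR = 30.17 kΩ below.
Lower section ‖ load = 21.69 kΩ.
V_wiper = 23.7 × 21.69/(16.83 + 21.69) = 13.3 V.

V ≈ 13.3 V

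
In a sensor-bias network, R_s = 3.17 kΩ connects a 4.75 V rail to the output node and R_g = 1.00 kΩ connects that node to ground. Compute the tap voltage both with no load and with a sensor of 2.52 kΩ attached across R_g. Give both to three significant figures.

Open-circuit: V = 4.75 × 1.00/(3.17 + 1.00) = 1.14 V.
With the load, R_g becomes R_g‖R_L = 0.7159 kΩ, so V = 4.75 × 0.7159/3.886 = 0.875 V.

Unloaded: 1.14 V; loaded: 0.875 V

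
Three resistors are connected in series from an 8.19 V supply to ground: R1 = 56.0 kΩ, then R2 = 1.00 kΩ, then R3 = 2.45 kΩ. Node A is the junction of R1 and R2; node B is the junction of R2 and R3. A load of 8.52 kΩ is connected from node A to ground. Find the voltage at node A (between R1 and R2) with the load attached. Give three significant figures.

Below node A the series string R2+R3 = 3.450 kΩ sits in parallel with the 8.52 kΩ load: 2.456 kΩ.
V_A = 8.19 × 2.456/(56.0 + 2.456) = 0.344 V.

V ≈ 0.344 V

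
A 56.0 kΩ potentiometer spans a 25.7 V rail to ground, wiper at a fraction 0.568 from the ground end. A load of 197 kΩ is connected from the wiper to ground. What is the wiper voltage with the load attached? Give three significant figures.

V ≈ 13.6 V

The wiper splits the pot into (1−α)R = 24.19 kΩ above and αR = 31.81 kΩ below.
Lower section ‖ load = 27.39 kΩ.
V_wiper = 25.7 × 27.39/(24.19 + 27.39) = 13.6 V.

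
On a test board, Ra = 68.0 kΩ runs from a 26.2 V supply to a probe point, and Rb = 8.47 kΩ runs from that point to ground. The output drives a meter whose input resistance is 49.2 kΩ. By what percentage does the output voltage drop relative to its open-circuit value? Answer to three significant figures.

The divider's output (Thévenin) resistance is Ra‖Rb = 7.532 kΩ.
Fractional drop under load = R_th/(R_th + R_L) = 7.532 / (7.532 + 49.2) = 0.1328.
So the output falls by 13.3 %.

13.3 %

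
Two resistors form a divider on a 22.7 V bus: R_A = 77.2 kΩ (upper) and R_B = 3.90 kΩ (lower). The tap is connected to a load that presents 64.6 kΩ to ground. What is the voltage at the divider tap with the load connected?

V_out ≈ 1.03 V

The load sits in parallel with R_B: R_B‖R_L = (3.90 × 64.6) / (3.90 + 64.6) = 3.678 kΩ.
V_out = 22.7 × 3.678 / (77.2 + 3.678) = 22.7 × 3.678/80.88 = 1.03 V.
(Unloaded it would have been 1.09 V.)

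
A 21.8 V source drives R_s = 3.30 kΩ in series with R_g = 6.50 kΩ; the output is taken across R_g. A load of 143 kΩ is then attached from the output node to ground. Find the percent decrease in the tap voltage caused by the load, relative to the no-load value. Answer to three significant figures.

1.51 %

The divider's output (Thévenin) resistance is R_s‖R_g = 2.189 kΩ.
Fractional drop under load = R_th/(R_th + R_L) = 2.189 / (2.189 + 143) = 0.01508.
So the output falls by 1.51 %.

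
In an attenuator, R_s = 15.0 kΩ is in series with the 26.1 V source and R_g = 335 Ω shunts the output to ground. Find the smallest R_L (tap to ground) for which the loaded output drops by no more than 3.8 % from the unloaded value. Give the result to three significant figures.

Output resistance R_th = R_s‖R_g = (15000 × 335)/15340 = 327.7 Ω.
The fractional drop is R_th/(R_th + R_L); requiring this ≤ 0.0380 gives R_L ≥ R_th(1/0.0380 − 1) = 327.7 × 25.32 = 8.30 kΩ.

R_L(min) ≈ 8.30 kΩ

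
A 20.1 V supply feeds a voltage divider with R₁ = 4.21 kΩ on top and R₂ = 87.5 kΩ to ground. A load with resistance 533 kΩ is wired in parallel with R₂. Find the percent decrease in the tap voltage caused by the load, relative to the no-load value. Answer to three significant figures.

The divider's output (Thévenin) resistance is R₁‖R₂ = 4.017 kΩ.
Fractional drop under load = R_th/(R_th + R_L) = 4.017 / (4.017 + 533) = 0.007480.
So the output falls by 0.748 %.

0.748 %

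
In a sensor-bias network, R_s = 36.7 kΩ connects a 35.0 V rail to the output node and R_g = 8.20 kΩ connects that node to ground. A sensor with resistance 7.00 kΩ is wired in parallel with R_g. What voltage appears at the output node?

The load sits in parallel with R_g: R_g‖R_L = (8.20 × 7.00) / (8.20 + 7.00) = 3.776 kΩ.
V_out = 35.0 × 3.776 / (36.7 + 3.776) = 35.0 × 3.776/40.48 = 3.27 V.

V_out ≈ 3.27 V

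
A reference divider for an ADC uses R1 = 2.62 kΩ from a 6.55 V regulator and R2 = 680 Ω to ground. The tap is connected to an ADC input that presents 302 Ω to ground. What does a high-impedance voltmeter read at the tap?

V_out ≈ 0.484 V

The load sits in parallel with R2: R2‖R_L = (680 × 302) / (680 + 302) = 209.1 Ω.
V_out = 6.55 × 209.1 / (2620 + 209.1) = 6.55 × 209.1/2829 = 0.484 V.
(Unloaded it would have been 1.35 V.)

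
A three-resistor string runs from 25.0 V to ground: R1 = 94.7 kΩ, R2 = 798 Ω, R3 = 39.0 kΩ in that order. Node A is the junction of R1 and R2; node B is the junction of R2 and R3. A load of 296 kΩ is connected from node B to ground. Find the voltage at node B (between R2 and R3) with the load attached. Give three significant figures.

V ≈ 6.63 V

At node B, R3 is in parallel with the load: R3‖R_L = 34460 Ω.
Below node A the resistance is R2 + (R3‖R_L) = 35260 Ω, so V_A = 25.0 × 35260/130000 = 6.783 V.
Then V_B = V_A × (R3‖R_L)/(R2 + R3‖R_L) = 6.783 × 34460/35260 = 6.63 V.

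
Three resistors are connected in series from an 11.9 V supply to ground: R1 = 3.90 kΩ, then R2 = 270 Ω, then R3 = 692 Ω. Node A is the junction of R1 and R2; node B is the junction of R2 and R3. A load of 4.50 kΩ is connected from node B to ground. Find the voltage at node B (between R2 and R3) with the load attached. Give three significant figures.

At node B, R3 is in parallel with the load: R3‖R_L = 599.8 Ω.
Below node A the resistance is R2 + (R3‖R_L) = 869.8 Ω, so V_A = 11.9 × 869.8/4770 = 2.170 V.
Then V_B = V_A × (R3‖R_L)/(R2 + R3‖R_L) = 2.170 × 599.8/869.8 = 1.50 V.

V ≈ 1.50 V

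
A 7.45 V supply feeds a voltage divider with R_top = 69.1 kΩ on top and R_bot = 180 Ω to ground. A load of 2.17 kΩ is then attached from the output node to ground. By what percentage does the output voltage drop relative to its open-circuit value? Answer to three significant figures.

7.64 %

The divider's output (Thévenin) resistance is R_top‖R_bot = 179.5 Ω.
Fractional drop under load = R_th/(R_th + R_L) = 179.5 / (179.5 + 2170) = 0.07641.
So the output falls by 7.64 %.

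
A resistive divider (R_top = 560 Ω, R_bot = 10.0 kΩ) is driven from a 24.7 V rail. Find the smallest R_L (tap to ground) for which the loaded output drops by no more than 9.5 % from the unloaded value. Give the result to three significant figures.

R_L(min) ≈ 5.05 kΩ

Output resistance R_th = R_top‖R_bot = (560 × 10000)/10560 = 530.3 Ω.
The fractional drop is R_th/(R_th + R_L); requiring this ≤ 0.0950 gives R_L ≥ R_th(1/0.0950 − 1) = 530.3 × 9.526 = 5.05 kΩ.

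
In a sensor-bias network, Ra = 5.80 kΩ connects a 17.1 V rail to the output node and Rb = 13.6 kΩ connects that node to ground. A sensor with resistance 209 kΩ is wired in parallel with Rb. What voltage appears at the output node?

The load sits in parallel with Rb: Rb‖R_L = (13.6 × 209) / (13.6 + 209) = 12.77 kΩ.
V_out = 17.1 × 12.77 / (5.80 + 12.77) = 17.1 × 12.77/18.57 = 11.8 V.

V_out ≈ 11.8 V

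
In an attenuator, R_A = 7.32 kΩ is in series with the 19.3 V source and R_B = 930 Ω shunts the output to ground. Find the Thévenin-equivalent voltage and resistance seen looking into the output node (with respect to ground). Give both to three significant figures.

V_th is the open-circuit tap voltage: 19.3 × 930/(7320 + 930) = 2.18 V.
With the supply zeroed, R_A and R_B appear in parallel from the tap: R_th = R_A‖R_B = (7320 × 930)/8250 = 825 Ω.

V_th = 2.18 V, R_th = 825 Ω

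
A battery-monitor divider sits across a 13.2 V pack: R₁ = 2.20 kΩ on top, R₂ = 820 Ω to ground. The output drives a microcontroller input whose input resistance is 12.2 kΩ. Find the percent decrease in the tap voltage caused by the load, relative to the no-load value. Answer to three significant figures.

4.67 %

The divider's output (Thévenin) resistance is R₁‖R₂ = 597.4 Ω.
Fractional drop under load = R_th/(R_th + R_L) = 597.4 / (597.4 + 12200) = 0.04668.
So the output falls by 4.67 %.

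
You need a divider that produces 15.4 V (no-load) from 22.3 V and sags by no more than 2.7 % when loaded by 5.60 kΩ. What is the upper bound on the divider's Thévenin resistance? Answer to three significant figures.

Loading drop = R_th/(R_th + R_L) ≤ 0.0270, so R_th ≤ R_L · ε/(1−ε) = 5.60 kΩ × 0.0270/0.9730 = 155 Ω.
(Any R1, R2 with R2/(R1+R2) = 0.691 and R1‖R2 ≤ 155 Ω will meet the spec.)

R_th ≤ 155 Ω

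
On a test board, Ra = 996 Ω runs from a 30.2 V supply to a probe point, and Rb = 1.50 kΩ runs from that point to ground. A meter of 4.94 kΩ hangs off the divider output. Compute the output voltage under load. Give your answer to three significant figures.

The load sits in parallel with Rb: Rb‖R_L = (1500 × 4940) / (1500 + 4940) = 1151 Ω.
V_out = 30.2 × 1151 / (996 + 1151) = 30.2 × 1151/2147 = 16.2 V.
(Unloaded it would have been 18.1 V.)

V_out ≈ 16.2 V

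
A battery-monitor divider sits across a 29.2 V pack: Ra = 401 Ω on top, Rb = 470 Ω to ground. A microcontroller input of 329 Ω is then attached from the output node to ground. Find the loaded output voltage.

V_out ≈ 9.51 V

The load sits in parallel with Rb: Rb‖R_L = (470 × 329) / (470 + 329) = 193.5 Ω.
V_out = 29.2 × 193.5 / (401 + 193.5) = 29.2 × 193.5/594.5 = 9.51 V.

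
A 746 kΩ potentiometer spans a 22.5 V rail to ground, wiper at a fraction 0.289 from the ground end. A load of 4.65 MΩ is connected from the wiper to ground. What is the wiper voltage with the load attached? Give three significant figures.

The wiper splits the pot into (1−α)R = 530.4 kΩ above and αR = 215.6 kΩ below.
Lower section ‖ load = 206.0 kΩ.
V_wiper = 22.5 × 206.0/(530.4 + 206.0) = 6.29 V.

V ≈ 6.29 V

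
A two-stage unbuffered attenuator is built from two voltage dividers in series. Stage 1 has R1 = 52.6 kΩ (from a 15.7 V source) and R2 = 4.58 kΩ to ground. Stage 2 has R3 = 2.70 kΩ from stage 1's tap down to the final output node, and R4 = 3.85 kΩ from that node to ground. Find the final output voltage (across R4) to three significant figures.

Stage 2 presents R3+R4 = 6.550 kΩ as a load on stage 1's tap.
Stage 1's lower leg becomes R2‖(R3+R4) = 2.695 kΩ, so V_mid = 15.7 × 2.695/55.30 = 0.7653 V.
Stage 2 is itself unloaded: V_out = V_mid × R4/(R3+R4) = 0.7653 × 3.85/6.550 = 0.450 V.

V_out ≈ 0.450 V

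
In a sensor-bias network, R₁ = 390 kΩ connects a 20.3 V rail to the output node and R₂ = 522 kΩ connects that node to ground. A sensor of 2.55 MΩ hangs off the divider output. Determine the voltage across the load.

V_out ≈ 10.7 V

The load sits in parallel with R₂: R₂‖R_L = (522 × 2550) / (522 + 2550) = 433.3 kΩ.
V_out = 20.3 × 433.3 / (390 + 433.3) = 20.3 × 433.3/823.3 = 10.7 V.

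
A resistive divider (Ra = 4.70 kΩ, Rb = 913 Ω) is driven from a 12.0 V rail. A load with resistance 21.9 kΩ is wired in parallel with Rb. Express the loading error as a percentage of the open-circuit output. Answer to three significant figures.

3.37 %

The divider's output (Thévenin) resistance is Ra‖Rb = 764.5 Ω.
Fractional drop under load = R_th/(R_th + R_L) = 764.5 / (764.5 + 21900) = 0.03373.
So the output falls by 3.37 %.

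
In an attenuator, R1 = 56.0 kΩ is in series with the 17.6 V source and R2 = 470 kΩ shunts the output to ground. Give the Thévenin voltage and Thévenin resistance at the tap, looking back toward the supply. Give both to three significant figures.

V_th = 15.7 V, R_th = 50.0 kΩ

V_th is the open-circuit tap voltage: 17.6 × 470/(56.0 + 470) = 15.7 V.
With the supply zeroed, R1 and R2 appear in parallel from the tap: R_th = R1‖R2 = (56.0 × 470)/526.0 = 50.0 kΩ.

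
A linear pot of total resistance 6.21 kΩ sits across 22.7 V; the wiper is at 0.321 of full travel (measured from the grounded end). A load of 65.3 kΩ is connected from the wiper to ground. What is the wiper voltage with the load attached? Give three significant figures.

V ≈ 7.14 V

The wiper splits the pot into (1−α)R = 4.217 kΩ above and αR = 1.993 kΩ below.
Lower section ‖ load = 1.934 kΩ.
V_wiper = 22.7 × 1.934/(4.217 + 1.934) = 7.14 V.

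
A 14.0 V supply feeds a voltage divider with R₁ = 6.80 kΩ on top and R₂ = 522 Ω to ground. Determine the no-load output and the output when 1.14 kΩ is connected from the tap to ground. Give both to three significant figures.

Unloaded: 0.998 V; loaded: 0.700 V

Open-circuit: V = 14.0 × 522/(6800 + 522) = 0.998 V.
With the load, R₂ becomes R₂‖R_L = 358.1 Ω, so V = 14.0 × 358.1/7158 = 0.700 V.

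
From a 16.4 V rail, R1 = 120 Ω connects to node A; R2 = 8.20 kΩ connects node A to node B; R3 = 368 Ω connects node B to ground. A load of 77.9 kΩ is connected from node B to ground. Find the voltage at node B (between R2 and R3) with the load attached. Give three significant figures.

At node B, R3 is in parallel with the load: R3‖R_L = 366.3 Ω.
Below node A the resistance is R2 + (R3‖R_L) = 8566 Ω, so V_A = 16.4 × 8566/8686 = 16.17 V.
Then V_B = V_A × (R3‖R_L)/(R2 + R3‖R_L) = 16.17 × 366.3/8566 = 0.692 V.

V ≈ 0.692 V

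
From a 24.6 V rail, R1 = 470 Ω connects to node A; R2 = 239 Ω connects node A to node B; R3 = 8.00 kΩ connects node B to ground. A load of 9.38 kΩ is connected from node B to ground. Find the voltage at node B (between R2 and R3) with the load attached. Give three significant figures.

At node B, R3 is in parallel with the load: R3‖R_L = 4318 Ω.
Below node A the resistance is R2 + (R3‖R_L) = 4557 Ω, so V_A = 24.6 × 4557/5027 = 22.30 V.
Then V_B = V_A × (R3‖R_L)/(R2 + R3‖R_L) = 22.30 × 4318/4557 = 21.1 V.

V ≈ 21.1 V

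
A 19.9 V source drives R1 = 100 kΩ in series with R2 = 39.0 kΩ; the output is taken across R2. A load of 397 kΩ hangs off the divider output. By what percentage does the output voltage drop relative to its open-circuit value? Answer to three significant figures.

The divider's output (Thévenin) resistance is R1‖R2 = 28.06 kΩ.
Fractional drop under load = R_th/(R_th + R_L) = 28.06 / (28.06 + 397) = 0.06601.
So the output falls by 6.60 %.

6.60 %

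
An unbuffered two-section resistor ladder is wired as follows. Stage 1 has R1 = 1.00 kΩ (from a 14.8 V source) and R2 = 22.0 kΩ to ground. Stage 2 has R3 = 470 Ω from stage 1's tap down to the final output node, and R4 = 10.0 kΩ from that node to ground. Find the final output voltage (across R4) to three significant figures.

V_out ≈ 12.4 V

Stage 2 presents R3+R4 = 10470 Ω as a load on stage 1's tap.
Stage 1's lower leg becomes R2‖(R3+R4) = 7094 Ω, so V_mid = 14.8 × 7094/8094 = 12.97 V.
Stage 2 is itself unloaded: V_out = V_mid × R4/(R3+R4) = 12.97 × 10000/10470 = 12.4 V.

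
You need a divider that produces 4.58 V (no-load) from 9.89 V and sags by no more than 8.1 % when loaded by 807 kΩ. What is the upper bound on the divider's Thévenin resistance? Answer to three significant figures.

R_th ≤ 71.1 kΩ

Loading drop = R_th/(R_th + R_L) ≤ 0.0810, so R_th ≤ R_L · ε/(1−ε) = 807 kΩ × 0.0810/0.9190 = 71.1 kΩ.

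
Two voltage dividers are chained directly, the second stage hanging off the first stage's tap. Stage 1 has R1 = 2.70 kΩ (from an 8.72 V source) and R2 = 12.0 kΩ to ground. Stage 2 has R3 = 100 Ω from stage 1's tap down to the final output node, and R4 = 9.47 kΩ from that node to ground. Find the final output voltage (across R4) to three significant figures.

Stage 2 presents R3+R4 = 9570 Ω as a load on stage 1's tap.
Stage 1's lower leg becomes R2‖(R3+R4) = 5324 Ω, so V_mid = 8.72 × 5324/8024 = 5.786 V.
Stage 2 is itself unloaded: V_out = V_mid × R4/(R3+R4) = 5.786 × 9470/9570 = 5.73 V.

V_out ≈ 5.73 V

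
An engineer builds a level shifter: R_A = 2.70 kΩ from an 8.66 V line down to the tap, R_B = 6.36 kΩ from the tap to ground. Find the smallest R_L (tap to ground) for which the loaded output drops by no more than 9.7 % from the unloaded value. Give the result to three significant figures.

Output resistance R_th = R_A‖R_B = (2.70 × 6.36)/9.060 = 1.895 kΩ.
The fractional drop is R_th/(R_th + R_L); requiring this ≤ 0.0970 gives R_L ≥ R_th(1/0.0970 − 1) = 1.895 × 9.309 = 17.6 kΩ.

R_L(min) ≈ 17.6 kΩ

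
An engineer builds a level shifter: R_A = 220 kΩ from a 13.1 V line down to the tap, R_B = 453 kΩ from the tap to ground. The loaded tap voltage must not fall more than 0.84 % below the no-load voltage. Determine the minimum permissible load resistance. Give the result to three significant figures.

R_L(min) ≈ 17.5 MΩ

Output resistance R_th = R_A‖R_B = (220 × 453)/673.0 = 148.1 kΩ.
The fractional drop is R_th/(R_th + R_L); requiring this ≤ 0.00840 gives R_L ≥ R_th(1/0.00840 − 1) = 148.1 × 118.0 = 17.5 MΩ.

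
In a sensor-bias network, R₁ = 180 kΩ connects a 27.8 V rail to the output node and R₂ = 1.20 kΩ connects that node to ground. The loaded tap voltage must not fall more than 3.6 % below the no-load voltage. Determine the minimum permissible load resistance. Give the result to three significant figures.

R_L(min) ≈ 31.9 kΩ

Output resistance R_th = R₁‖R₂ = (180 × 1.20)/181.2 = 1.192 kΩ.
The fractional drop is R_th/(R_th + R_L); requiring this ≤ 0.0360 gives R_L ≥ R_th(1/0.0360 − 1) = 1.192 × 26.78 = 31.9 kΩ.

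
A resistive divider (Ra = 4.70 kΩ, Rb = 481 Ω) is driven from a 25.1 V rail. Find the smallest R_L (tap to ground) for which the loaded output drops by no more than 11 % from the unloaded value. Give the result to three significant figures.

R_L(min) ≈ 3.53 kΩ

Output resistance R_th = Ra‖Rb = (4700 × 481)/5181 = 436.3 Ω.
The fractional drop is R_th/(R_th + R_L); requiring this ≤ 0.110 gives R_L ≥ R_th(1/0.110 − 1) = 436.3 × 8.091 = 3.53 kΩ.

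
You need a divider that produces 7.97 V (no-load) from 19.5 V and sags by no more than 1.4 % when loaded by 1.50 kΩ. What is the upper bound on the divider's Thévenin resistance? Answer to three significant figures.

Loading drop = R_th/(R_th + R_L) ≤ 0.0140, so R_th ≤ R_L · ε/(1−ε) = 1.50 kΩ × 0.0140/0.9860 = 21.3 Ω.
(Any R1, R2 with R2/(R1+R2) = 0.409 and R1‖R2 ≤ 21.3 Ω will meet the spec.)

R_th ≤ 21.3 Ω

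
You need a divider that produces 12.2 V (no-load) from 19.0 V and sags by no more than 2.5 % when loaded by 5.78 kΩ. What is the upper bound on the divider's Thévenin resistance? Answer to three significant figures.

Loading drop = R_th/(R_th + R_L) ≤ 0.0250, so R_th ≤ R_L · ε/(1−ε) = 5.78 kΩ × 0.0250/0.9750 = 148 Ω.

R_th ≤ 148 Ω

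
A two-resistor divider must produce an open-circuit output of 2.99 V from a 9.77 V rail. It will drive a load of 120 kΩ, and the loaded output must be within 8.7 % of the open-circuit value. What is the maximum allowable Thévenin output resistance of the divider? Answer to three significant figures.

Loading drop = R_th/(R_th + R_L) ≤ 0.0870, so R_th ≤ R_L · ε/(1−ε) = 120 kΩ × 0.0870/0.9130 = 11.4 kΩ.

R_th ≤ 11.4 kΩ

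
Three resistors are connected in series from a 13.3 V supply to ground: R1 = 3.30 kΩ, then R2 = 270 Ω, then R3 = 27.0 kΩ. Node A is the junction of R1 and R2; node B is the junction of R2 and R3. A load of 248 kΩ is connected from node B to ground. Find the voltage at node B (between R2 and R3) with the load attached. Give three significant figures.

V ≈ 11.6 V

At node B, R3 is in parallel with the load: R3‖R_L = 24350 Ω.
Below node A the resistance is R2 + (R3‖R_L) = 24620 Ω, so V_A = 13.3 × 24620/27920 = 11.73 V.
Then V_B = V_A × (R3‖R_L)/(R2 + R3‖R_L) = 11.73 × 24350/24620 = 11.6 V.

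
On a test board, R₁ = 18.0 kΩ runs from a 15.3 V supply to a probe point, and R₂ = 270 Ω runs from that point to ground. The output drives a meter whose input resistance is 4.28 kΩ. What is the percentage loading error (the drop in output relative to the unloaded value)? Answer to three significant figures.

The divider's output (Thévenin) resistance is R₁‖R₂ = 266.0 Ω.
Fractional drop under load = R_th/(R_th + R_L) = 266.0 / (266.0 + 4280) = 0.05852.
So the output falls by 5.85 %.

5.85 %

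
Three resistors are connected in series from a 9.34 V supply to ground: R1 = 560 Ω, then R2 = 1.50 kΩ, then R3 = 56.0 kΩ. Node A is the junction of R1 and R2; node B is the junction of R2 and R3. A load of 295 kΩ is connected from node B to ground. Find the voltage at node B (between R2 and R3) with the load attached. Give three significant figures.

V ≈ 8.95 V

At node B, R3 is in parallel with the load: R3‖R_L = 47070 Ω.
Below node A the resistance is R2 + (R3‖R_L) = 48570 Ω, so V_A = 9.34 × 48570/49130 = 9.234 V.
Then V_B = V_A × (R3‖R_L)/(R2 + R3‖R_L) = 9.234 × 47070/48570 = 8.95 V.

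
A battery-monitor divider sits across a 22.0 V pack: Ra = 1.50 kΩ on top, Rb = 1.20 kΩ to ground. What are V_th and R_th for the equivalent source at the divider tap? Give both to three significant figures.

V_th is the open-circuit tap voltage: 22.0 × 1.20/(1.50 + 1.20) = 9.78 V.
With the supply zeroed, Ra and Rb appear in parallel from the tap: R_th = Ra‖Rb = (1.50 × 1.20)/2.700 = 667 Ω.

V_th = 9.78 V, R_th = 667 Ω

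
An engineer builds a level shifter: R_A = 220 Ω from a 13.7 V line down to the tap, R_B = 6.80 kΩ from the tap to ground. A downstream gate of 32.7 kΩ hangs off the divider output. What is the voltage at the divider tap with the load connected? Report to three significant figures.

The load sits in parallel with R_B: R_B‖R_L = (6800 × 32700) / (6800 + 32700) = 5629 Ω.
V_out = 13.7 × 5629 / (220 + 5629) = 13.7 × 5629/5849 = 13.2 V.

V_out ≈ 13.2 V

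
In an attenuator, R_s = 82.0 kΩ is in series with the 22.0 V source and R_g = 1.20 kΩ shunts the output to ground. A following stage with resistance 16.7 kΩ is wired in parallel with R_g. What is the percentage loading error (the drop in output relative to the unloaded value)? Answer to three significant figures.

6.61 %

The divider's output (Thévenin) resistance is R_s‖R_g = 1.183 kΩ.
Fractional drop under load = R_th/(R_th + R_L) = 1.183 / (1.183 + 16.7) = 0.06614.
So the output falls by 6.61 %.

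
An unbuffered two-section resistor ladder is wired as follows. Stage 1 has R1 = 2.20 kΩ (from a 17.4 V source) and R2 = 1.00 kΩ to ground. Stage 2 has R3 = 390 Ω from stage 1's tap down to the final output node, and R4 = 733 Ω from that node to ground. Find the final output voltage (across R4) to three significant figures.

Stage 2 presents R3+R4 = 1123 Ω as a load on stage 1's tap.
Stage 1's lower leg becomes R2‖(R3+R4) = 529.0 Ω, so V_mid = 17.4 × 529.0/2729 = 3.373 V.
Stage 2 is itself unloaded: V_out = V_mid × R4/(R3+R4) = 3.373 × 733/1123 = 2.20 V.

V_out ≈ 2.20 V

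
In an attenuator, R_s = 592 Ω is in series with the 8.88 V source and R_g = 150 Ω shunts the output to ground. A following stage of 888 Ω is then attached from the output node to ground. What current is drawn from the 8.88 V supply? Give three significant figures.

R_g‖R_L = 128.3 Ω, so the source sees R_s + R_g‖R_L = 720.3 Ω.
I = 8.88 V / 720.3 Ω = 12.3 mA.

I ≈ 12.3 mA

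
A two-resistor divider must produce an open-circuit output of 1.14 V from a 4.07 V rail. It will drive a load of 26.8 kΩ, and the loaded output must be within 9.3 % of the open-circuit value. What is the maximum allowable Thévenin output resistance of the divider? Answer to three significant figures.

Loading drop = R_th/(R_th + R_L) ≤ 0.0930, so R_th ≤ R_L · ε/(1−ε) = 26.8 kΩ × 0.0930/0.9070 = 2.75 kΩ.

R_th ≤ 2.75 kΩ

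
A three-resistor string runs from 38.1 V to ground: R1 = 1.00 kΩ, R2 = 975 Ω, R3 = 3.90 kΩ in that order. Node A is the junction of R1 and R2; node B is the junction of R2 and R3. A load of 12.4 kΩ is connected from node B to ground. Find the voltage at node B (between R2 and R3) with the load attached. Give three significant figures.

At node B, R3 is in parallel with the load: R3‖R_L = 2967 Ω.
Below node A the resistance is R2 + (R3‖R_L) = 3942 Ω, so V_A = 38.1 × 3942/4942 = 30.39 V.
Then V_B = V_A × (R3‖R_L)/(R2 + R3‖R_L) = 30.39 × 2967/3942 = 22.9 V.

V ≈ 22.9 V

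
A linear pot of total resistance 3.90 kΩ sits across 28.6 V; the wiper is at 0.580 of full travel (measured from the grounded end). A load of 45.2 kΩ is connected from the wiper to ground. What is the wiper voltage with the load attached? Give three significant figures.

V ≈ 16.2 V

The wiper splits the pot into (1−α)R = 1.638 kΩ above and αR = 2.262 kΩ below.
Lower section ‖ load = 2.154 kΩ.
V_wiper = 28.6 × 2.154/(1.638 + 2.154) = 16.2 V.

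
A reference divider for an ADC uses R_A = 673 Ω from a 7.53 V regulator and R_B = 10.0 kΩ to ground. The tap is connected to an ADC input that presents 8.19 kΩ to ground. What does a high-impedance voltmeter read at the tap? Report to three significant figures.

The load sits in parallel with R_B: R_B‖R_L = (10000 × 8190) / (10000 + 8190) = 4502 Ω.
V_out = 7.53 × 4502 / (673 + 4502) = 7.53 × 4502/5175 = 6.55 V.
(Unloaded it would have been 7.06 V.)

V_out ≈ 6.55 V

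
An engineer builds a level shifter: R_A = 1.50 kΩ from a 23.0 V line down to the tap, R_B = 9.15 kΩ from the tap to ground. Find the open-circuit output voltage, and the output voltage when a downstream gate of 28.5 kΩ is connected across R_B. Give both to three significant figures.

Unloaded: 19.8 V; loaded: 18.9 V

Open-circuit: V = 23.0 × 9.15/(1.50 + 9.15) = 19.8 V.
With the load, R_B becomes R_B‖R_L = 6.926 kΩ, so V = 23.0 × 6.926/8.426 = 18.9 V.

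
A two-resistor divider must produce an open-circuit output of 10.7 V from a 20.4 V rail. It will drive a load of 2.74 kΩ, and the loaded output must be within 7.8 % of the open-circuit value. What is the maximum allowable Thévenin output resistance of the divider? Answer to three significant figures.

Loading drop = R_th/(R_th + R_L) ≤ 0.0780, so R_th ≤ R_L · ε/(1−ε) = 2.74 kΩ × 0.0780/0.9220 = 232 Ω.

R_th ≤ 232 Ω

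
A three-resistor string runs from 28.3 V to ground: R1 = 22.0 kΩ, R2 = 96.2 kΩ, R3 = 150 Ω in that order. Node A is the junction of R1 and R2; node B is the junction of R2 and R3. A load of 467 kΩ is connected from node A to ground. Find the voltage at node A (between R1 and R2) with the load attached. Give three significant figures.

V ≈ 22.2 V

Below node A the series string R2+R3 = 96350 Ω sits in parallel with the 467000 Ω load: 79870 Ω.
V_A = 28.3 × 79870/(22000 + 79870) = 22.2 V.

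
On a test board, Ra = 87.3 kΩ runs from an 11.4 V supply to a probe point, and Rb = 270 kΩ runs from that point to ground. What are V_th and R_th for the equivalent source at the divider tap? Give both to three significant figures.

V_th = 8.61 V, R_th = 66.0 kΩ

V_th is the open-circuit tap voltage: 11.4 × 270/(87.3 + 270) = 8.61 V.
With the supply zeroed, Ra and Rb appear in parallel from the tap: R_th = Ra‖Rb = (87.3 × 270)/357.3 = 66.0 kΩ.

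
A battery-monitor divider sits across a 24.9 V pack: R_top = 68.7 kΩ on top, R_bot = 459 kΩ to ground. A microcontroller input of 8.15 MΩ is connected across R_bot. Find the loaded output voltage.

V_out ≈ 21.5 V

The load sits in parallel with R_bot: R_bot‖R_L = (459 × 8150) / (459 + 8150) = 434.5 kΩ.
V_out = 24.9 × 434.5 / (68.7 + 434.5) = 24.9 × 434.5/503.2 = 21.5 V.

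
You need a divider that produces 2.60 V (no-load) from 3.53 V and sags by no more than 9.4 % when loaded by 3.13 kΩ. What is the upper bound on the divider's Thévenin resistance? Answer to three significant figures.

R_th ≤ 325 Ω

Loading drop = R_th/(R_th + R_L) ≤ 0.0940, so R_th ≤ R_L · ε/(1−ε) = 3.13 kΩ × 0.0940/0.9060 = 325 Ω.
(Any R1, R2 with R2/(R1+R2) = 0.737 and R1‖R2 ≤ 325 Ω will meet the spec.)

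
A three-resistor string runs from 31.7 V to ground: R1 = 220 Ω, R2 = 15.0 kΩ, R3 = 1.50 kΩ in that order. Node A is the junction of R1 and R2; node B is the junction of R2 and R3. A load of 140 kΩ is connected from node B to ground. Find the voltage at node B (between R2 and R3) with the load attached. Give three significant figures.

At node B, R3 is in parallel with the load: R3‖R_L = 1484 Ω.
Below node A the resistance is R2 + (R3‖R_L) = 16480 Ω, so V_A = 31.7 × 16480/16700 = 31.28 V.
Then V_B = V_A × (R3‖R_L)/(R2 + R3‖R_L) = 31.28 × 1484/16480 = 2.82 V.

V ≈ 2.82 V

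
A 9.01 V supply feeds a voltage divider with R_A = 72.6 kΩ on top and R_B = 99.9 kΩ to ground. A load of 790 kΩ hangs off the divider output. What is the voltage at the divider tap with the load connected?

The load sits in parallel with R_B: R_B‖R_L = (99.9 × 790) / (99.9 + 790) = 88.69 kΩ.
V_out = 9.01 × 88.69 / (72.6 + 88.69) = 9.01 × 88.69/161.3 = 4.95 V.

V_out ≈ 4.95 V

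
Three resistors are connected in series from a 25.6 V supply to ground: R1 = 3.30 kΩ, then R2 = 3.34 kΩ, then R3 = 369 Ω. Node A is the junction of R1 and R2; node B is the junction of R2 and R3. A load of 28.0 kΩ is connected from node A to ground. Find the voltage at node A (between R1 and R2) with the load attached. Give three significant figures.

Below node A the series string R2+R3 = 3709 Ω sits in parallel with the 28000 Ω load: 3275 Ω.
V_A = 25.6 × 3275/(3300 + 3275) = 12.8 V.

V ≈ 12.8 V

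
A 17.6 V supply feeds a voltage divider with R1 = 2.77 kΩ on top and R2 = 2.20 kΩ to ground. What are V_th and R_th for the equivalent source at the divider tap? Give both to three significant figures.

V_th is the open-circuit tap voltage: 17.6 × 2.20/(2.77 + 2.20) = 7.79 V.
With the supply zeroed, R1 and R2 appear in parallel from the tap: R_th = R1‖R2 = (2.77 × 2.20)/4.970 = 1.23 kΩ.

V_th = 7.79 V, R_th = 1.23 kΩ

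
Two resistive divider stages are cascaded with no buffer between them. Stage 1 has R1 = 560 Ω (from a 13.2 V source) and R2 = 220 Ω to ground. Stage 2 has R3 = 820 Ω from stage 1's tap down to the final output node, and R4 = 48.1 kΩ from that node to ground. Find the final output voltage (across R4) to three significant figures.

V_out ≈ 3.65 V

Stage 2 presents R3+R4 = 48920 Ω as a load on stage 1's tap.
Stage 1's lower leg becomes R2‖(R3+R4) = 219.0 Ω, so V_mid = 13.2 × 219.0/779.0 = 3.711 V.
Stage 2 is itself unloaded: V_out = V_mid × R4/(R3+R4) = 3.711 × 48100/48920 = 3.65 V.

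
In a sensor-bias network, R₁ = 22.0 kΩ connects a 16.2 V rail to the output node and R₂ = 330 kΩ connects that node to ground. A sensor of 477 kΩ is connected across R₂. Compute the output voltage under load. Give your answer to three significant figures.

The load sits in parallel with R₂: R₂‖R_L = (330 × 477) / (330 + 477) = 195.1 kΩ.
V_out = 16.2 × 195.1 / (22.0 + 195.1) = 16.2 × 195.1/217.1 = 14.6 V.

V_out ≈ 14.6 V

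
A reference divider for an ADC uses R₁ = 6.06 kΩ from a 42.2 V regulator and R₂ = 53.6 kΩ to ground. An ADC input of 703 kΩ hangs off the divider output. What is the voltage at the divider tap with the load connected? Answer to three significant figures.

The load sits in parallel with R₂: R₂‖R_L = (53.6 × 703) / (53.6 + 703) = 49.80 kΩ.
V_out = 42.2 × 49.80 / (6.06 + 49.80) = 42.2 × 49.80/55.86 = 37.6 V.

V_out ≈ 37.6 V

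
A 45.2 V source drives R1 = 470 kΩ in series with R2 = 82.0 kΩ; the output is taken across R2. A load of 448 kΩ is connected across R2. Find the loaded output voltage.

V_out ≈ 5.81 V

The load sits in parallel with R2: R2‖R_L = (82.0 × 448) / (82.0 + 448) = 69.31 kΩ.
V_out = 45.2 × 69.31 / (470 + 69.31) = 45.2 × 69.31/539.3 = 5.81 V.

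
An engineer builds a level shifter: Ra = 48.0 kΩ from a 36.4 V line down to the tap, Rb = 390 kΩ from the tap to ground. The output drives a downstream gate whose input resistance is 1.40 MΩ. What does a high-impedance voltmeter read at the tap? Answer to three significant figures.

V_out ≈ 31.5 V

The load sits in parallel with Rb: Rb‖R_L = (390 × 1400) / (390 + 1400) = 305.0 kΩ.
V_out = 36.4 × 305.0 / (48.0 + 305.0) = 36.4 × 305.0/353.0 = 31.5 V.
(Unloaded it would have been 32.4 V.)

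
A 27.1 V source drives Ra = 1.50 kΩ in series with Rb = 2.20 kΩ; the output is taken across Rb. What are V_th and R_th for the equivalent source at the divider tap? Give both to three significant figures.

V_th = 16.1 V, R_th = 892 Ω

V_th is the open-circuit tap voltage: 27.1 × 2.20/(1.50 + 2.20) = 16.1 V.
With the supply zeroed, Ra and Rb appear in parallel from the tap: R_th = Ra‖Rb = (1.50 × 2.20)/3.700 = 892 Ω.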